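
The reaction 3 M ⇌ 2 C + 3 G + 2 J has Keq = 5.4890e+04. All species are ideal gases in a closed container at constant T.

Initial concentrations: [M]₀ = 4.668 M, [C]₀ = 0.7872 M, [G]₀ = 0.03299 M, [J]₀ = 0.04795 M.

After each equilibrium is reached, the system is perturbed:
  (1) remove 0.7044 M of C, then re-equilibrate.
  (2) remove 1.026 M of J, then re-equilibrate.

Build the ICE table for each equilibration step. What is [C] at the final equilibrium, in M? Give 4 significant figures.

[C]_eq = 2.955 M

Q₀ = 5.0292e-10 vs Keq = 5.4890e+04 ⇒ Q<K, forward
Step 1:
                    M           C           G           J
  I             4.668      0.7872     0.03299     0.04795
  C            -4.156        2.77       4.156        2.77
  E            0.5125       3.558       4.189       2.818
  solve Keq expr → x = 1.385; check Q = 5.4890e+04
Then remove 0.7044 M of C.
Step 2:
                    M           C           G           J
  I            0.5125       2.853       4.189       2.818
  C          -0.05624     0.03749     0.05624     0.03749
  E            0.4562       2.891       4.245       2.856
  solve Keq expr → x = 0.01875; check Q = 5.4890e+04
Then remove 1.026 M of J.
Step 3:
                    M           C           G           J
  I            0.4562       2.891       4.245        1.83
  C          -0.09618     0.06412     0.09618     0.06412
  E              0.36       2.955       4.341       1.894
  solve Keq expr → x = 0.03206; check Q = 5.4890e+04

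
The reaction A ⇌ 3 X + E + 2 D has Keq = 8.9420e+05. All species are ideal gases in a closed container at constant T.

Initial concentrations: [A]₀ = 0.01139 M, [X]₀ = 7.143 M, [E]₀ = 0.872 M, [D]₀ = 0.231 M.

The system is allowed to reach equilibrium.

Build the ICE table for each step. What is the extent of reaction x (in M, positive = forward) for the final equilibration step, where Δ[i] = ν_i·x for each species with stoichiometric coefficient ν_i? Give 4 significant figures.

x = 0.01137 M

Q₀ = 1489 vs Keq = 8.9420e+05 ⇒ Q<K, forward
Step 1:
                    A           X           E           D
  Initial     0.01139       7.143       0.872       0.231
  Change     -0.01137      0.0341     0.01137     0.02273
  Equil    2.3513e-05       7.177      0.8834      0.2537
  solve Keq expr → x = 0.01137; check Q = 8.9420e+05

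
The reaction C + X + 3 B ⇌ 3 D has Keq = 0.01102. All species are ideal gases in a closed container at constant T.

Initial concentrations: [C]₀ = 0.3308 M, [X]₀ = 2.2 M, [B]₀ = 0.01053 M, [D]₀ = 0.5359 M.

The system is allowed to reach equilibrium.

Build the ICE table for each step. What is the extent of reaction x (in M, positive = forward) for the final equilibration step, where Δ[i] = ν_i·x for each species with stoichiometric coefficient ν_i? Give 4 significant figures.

Q₀ = 1.8112e+05 vs Keq = 0.01102 ⇒ Q>K, reverse
Step 1:
                   C          X          B          D
  I           0.3308        2.2    0.01053     0.5359
  C           0.1445     0.1445     0.4335    -0.4335
  E           0.4753      2.344      0.444     0.1024
  solve Keq expr → x = -0.1445; check Q = 0.01102

x = -0.1445 M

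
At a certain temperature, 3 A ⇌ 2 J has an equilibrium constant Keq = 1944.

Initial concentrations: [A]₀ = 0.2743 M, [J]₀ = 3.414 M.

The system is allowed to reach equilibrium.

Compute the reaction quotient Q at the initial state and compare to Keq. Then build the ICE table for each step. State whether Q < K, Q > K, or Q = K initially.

Q₀ = 564.7 vs Keq = 1944 ⇒ Q<K, forward
Step 1:
                    A           J
  Initial      0.2743       3.414
  Change      -0.0905     0.06033
  Equil        0.1838       3.474
  solve Keq expr → x = 0.03017; check Q = 1944

Q₀ = 564.7; Q < K (proceeds forward)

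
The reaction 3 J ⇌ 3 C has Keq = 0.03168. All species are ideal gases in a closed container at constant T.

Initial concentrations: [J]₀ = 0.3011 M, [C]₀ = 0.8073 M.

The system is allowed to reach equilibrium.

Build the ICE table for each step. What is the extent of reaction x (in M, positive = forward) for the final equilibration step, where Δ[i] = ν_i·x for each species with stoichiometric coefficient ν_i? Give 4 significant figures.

x = -0.1803 M

Q₀ = 19.27 vs Keq = 0.03168 ⇒ Q>K, reverse
Step 1:
                   J          C
  init        0.3011     0.8073
  Δ           0.5409    -0.5409
  eq           0.842     0.2664
  solve Keq expr → x = -0.1803; check Q = 0.03168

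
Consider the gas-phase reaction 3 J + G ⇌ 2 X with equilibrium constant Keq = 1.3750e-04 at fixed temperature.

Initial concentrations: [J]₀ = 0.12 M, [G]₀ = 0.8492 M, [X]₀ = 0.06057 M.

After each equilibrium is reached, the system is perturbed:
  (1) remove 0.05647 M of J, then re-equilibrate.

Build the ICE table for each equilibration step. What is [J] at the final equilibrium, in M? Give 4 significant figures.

Q₀ = 2.5 vs Keq = 1.3750e-04 ⇒ Q>K, reverse
Step 1:
                   J          G          X
  init          0.12     0.8492    0.06057
  Δ          0.08928    0.02976   -0.05952
  eq          0.2093      0.879   0.001052
  solve Keq expr → x = -0.02976; check Q = 1.3750e-04
Then remove 0.05647 M of J.
Step 2:
                   J          G          X
  init        0.1528      0.879   0.001052
  Δ       5.8792e-04 1.9597e-04 -3.9195e-04
  eq          0.1534     0.8792 6.6054e-04
  solve Keq expr → x = -1.9597e-04; check Q = 1.3750e-04

[J]_eq = 0.1534 M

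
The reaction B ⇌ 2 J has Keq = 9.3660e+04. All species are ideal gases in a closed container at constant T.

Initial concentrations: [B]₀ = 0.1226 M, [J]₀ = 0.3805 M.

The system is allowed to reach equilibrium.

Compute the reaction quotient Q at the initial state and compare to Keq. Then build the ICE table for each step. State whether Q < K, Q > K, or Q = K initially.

Q₀ = 1.181 vs Keq = 9.3660e+04 ⇒ Q<K, forward
Step 1:
                    B           J
  I            0.1226      0.3805
  C           -0.1226      0.2452
  E        4.1799e-06      0.6257
  solve Keq expr → x = 0.1226; check Q = 9.3660e+04

Q₀ = 1.181; Q < K (proceeds forward)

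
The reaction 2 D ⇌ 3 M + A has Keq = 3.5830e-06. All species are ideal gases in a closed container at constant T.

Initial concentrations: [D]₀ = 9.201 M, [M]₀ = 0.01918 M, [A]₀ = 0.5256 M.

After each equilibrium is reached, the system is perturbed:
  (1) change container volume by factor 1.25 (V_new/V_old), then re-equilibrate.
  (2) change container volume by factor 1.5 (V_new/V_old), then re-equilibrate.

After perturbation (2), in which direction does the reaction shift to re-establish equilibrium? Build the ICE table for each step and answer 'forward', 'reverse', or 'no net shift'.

Q₀ = 4.3806e-08 vs Keq = 3.5830e-06 ⇒ Q<K, forward
Step 1:
                   D          M          A
  init         9.201    0.01918     0.5256
  Δ         -0.04183    0.06275    0.02092
  eq           9.159    0.08193     0.5465
  solve Keq expr → x = 0.02092; check Q = 3.5830e-06
Then change container volume by factor 1.25 (V_new/V_old).
Step 2:
                   D          M          A
  init         7.327    0.06555     0.4372
  Δ        -0.006846    0.01027   0.003423
  eq            7.32    0.07581     0.4406
  solve Keq expr → x = 0.003423; check Q = 3.5830e-06
Then change container volume by factor 1.5 (V_new/V_old).
Step 3:
                   D          M          A
  init          4.88    0.05054     0.2938
  Δ         -0.01015    0.01522   0.005073
  eq            4.87    0.06576     0.2988
  solve Keq expr → x = 0.005073; check Q = 3.5830e-06

Direction: forward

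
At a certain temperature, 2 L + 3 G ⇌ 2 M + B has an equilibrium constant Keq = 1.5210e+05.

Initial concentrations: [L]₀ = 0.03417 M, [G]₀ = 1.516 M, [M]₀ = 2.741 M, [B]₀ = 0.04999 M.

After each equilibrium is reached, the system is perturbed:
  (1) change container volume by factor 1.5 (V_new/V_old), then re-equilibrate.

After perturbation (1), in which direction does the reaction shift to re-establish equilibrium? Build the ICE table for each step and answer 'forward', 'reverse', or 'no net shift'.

Direction: reverse

Q₀ = 92.32 vs Keq = 1.5210e+05 ⇒ Q<K, forward
Step 1:
                  L         G         M         B
  Initial   0.03417     1.516     2.741   0.04999
  Change   -0.03314   -0.0497   0.03314   0.01657
  Equil    0.001034     1.466     2.774   0.06656
  solve Keq expr → x = 0.01657; check Q = 1.5210e+05
Then change container volume by factor 1.5 (V_new/V_old).
Step 2:
                  L         G         M         B
  Initial 6.8903e-04    0.9775     1.849   0.04437
  Change  3.4153e-04 5.1229e-04 -3.4153e-04 -1.7076e-04
  Equil    0.001031     0.978     1.849    0.0442
  solve Keq expr → x = -1.7076e-04; check Q = 1.5210e+05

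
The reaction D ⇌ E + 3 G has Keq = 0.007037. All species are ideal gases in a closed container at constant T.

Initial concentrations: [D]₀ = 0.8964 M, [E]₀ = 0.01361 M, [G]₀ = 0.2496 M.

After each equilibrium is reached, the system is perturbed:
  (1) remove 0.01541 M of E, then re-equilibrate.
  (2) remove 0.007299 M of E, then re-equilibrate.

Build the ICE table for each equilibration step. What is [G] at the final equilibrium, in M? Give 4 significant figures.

[G]_eq = 0.4583 M

Q₀ = 2.3610e-04 vs Keq = 0.007037 ⇒ Q<K, forward
Step 1:
                   D          E          G
  init        0.8964    0.01361     0.2496
  Δ         -0.06024    0.06024     0.1807
  eq          0.8362    0.07385     0.4303
  solve Keq expr → x = 0.06024; check Q = 0.007037
Then remove 0.01541 M of E.
Step 2:
                   D          E          G
  init        0.8362    0.05844     0.4303
  Δ        -0.006168   0.006168     0.0185
  eq            0.83     0.0646     0.4488
  solve Keq expr → x = 0.006168; check Q = 0.007037
Then remove 0.007299 M of E.
Step 3:
                   D          E          G
  init          0.83    0.05731     0.4488
  Δ        -0.003152   0.003152   0.009455
  eq          0.8268    0.06046     0.4583
  solve Keq expr → x = 0.003152; check Q = 0.007037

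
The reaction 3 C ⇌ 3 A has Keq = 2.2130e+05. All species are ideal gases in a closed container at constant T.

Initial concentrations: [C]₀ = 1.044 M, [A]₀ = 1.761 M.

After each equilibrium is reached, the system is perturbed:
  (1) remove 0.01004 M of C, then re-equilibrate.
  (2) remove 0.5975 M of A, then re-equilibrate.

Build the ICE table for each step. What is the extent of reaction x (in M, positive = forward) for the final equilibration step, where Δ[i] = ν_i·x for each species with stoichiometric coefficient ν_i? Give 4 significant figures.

Q₀ = 4.799 vs Keq = 2.2130e+05 ⇒ Q<K, forward
Step 1:
                  C         A
  Initial     1.044     1.761
  Change    -0.9984    0.9984
  Equil     0.04562     2.759
  solve Keq expr → x = 0.3328; check Q = 2.2130e+05
Then remove 0.01004 M of C.
Step 2:
                  C         A
  Initial   0.03558     2.759
  Change   0.009877 -0.009877
  Equil     0.04546      2.75
  solve Keq expr → x = -0.003292; check Q = 2.2130e+05
Then remove 0.5975 M of A.
Step 3:
                  C         A
  Initial   0.04546     2.152
  Change  -0.009718  0.009718
  Equil     0.03574     2.162
  solve Keq expr → x = 0.003239; check Q = 2.2130e+05

x = 0.003239 M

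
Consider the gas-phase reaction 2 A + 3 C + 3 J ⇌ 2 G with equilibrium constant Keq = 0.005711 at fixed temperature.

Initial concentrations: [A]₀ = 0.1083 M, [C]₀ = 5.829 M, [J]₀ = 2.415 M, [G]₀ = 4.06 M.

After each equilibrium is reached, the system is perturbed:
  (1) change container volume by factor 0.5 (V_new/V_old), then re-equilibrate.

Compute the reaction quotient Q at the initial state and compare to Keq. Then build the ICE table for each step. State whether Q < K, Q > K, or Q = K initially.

Q₀ = 0.5038 vs Keq = 0.005711 ⇒ Q>K, reverse
Step 1:
                    A           C           J           G
  Initial      0.1083       5.829       2.415        4.06
  Change       0.4337      0.6506      0.6506     -0.4337
  Equil         0.542        6.48       3.066       3.626
  solve Keq expr → x = -0.2169; check Q = 0.005711
Then change container volume by factor 0.5 (V_new/V_old).
Step 2:
                    A           C           J           G
  Initial       1.084       12.96       6.131       7.253
  Change      -0.8359      -1.254      -1.254      0.8359
  Equil        0.2481       11.71       4.877       8.088
  solve Keq expr → x = 0.418; check Q = 0.005711

Q₀ = 0.5038; Q > K (proceeds reverse)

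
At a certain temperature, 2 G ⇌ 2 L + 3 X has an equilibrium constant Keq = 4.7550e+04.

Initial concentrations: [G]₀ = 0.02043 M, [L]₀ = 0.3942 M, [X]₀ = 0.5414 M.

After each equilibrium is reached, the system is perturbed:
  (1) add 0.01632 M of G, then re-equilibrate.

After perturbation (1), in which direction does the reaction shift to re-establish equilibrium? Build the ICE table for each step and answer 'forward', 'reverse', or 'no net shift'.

Direction: forward

Q₀ = 59.08 vs Keq = 4.7550e+04 ⇒ Q<K, forward
Step 1:
                    G           L           X
  Initial     0.02043      0.3942      0.5414
  Change     -0.01961     0.01961     0.02942
  Equil    8.1841e-04      0.4138      0.5708
  solve Keq expr → x = 0.009806; check Q = 4.7550e+04
Then add 0.01632 M of G.
Step 2:
                    G           L           X
  Initial     0.01714      0.4138      0.5708
  Change     -0.01623     0.01623     0.02435
  Equil    9.0552e-04        0.43      0.5952
  solve Keq expr → x = 0.008116; check Q = 4.7550e+04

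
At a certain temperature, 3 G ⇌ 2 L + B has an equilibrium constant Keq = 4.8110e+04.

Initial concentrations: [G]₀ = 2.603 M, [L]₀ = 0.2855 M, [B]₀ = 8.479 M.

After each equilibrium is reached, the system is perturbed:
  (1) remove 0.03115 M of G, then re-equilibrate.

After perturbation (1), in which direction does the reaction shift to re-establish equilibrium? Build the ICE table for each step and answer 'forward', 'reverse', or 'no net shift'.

Direction: reverse

Q₀ = 0.03919 vs Keq = 4.8110e+04 ⇒ Q<K, forward
Step 1:
                    G           L           B
  init          2.603      0.2855       8.479
  Δ            -2.512       1.675      0.8375
  eq          0.09062        1.96       9.316
  solve Keq expr → x = 0.8375; check Q = 4.8110e+04
Then remove 0.03115 M of G.
Step 2:
                    G           L           B
  init        0.05947        1.96       9.316
  Δ           0.03049    -0.02033    -0.01016
  eq          0.08996        1.94       9.306
  solve Keq expr → x = -0.01016; check Q = 4.8110e+04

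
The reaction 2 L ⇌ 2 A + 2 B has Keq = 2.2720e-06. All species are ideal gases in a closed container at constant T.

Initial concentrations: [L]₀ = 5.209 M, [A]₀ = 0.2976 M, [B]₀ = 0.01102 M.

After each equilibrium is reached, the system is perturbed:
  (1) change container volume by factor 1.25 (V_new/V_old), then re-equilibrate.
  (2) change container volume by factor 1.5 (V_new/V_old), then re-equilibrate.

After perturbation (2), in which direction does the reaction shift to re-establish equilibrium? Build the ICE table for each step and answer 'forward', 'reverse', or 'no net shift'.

Q₀ = 3.9639e-07 vs Keq = 2.2720e-06 ⇒ Q<K, forward
Step 1:
                   L          A          B
  I            5.209     0.2976    0.01102
  C          -0.0141     0.0141     0.0141
  E            5.195     0.3117    0.02512
  solve Keq expr → x = 0.007051; check Q = 2.2720e-06
Then change container volume by factor 1.25 (V_new/V_old).
Step 2:
                   L          A          B
  I            4.156     0.2494     0.0201
  C        -0.004547   0.004547   0.004547
  E            4.151     0.2539    0.02464
  solve Keq expr → x = 0.002274; check Q = 2.2720e-06
Then change container volume by factor 1.5 (V_new/V_old).
Step 3:
                   L          A          B
  I            2.768     0.1693    0.01643
  C        -0.007154   0.007154   0.007154
  E             2.76     0.1764    0.02358
  solve Keq expr → x = 0.003577; check Q = 2.2720e-06

Direction: forward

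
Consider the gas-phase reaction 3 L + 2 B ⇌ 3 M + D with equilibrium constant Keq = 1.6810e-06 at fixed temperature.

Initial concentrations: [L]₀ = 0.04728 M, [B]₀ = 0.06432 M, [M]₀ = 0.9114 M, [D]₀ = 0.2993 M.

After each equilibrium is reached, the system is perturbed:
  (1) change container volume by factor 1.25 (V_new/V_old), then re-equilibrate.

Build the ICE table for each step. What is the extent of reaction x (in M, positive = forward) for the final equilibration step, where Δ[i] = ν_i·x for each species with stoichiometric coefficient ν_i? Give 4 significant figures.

x = -4.8614e-04 M

Q₀ = 5.1821e+05 vs Keq = 1.6810e-06 ⇒ Q>K, reverse
Step 1:
                    L           B           M           D
  I           0.04728     0.06432      0.9114      0.2993
  C            0.8717      0.5812     -0.8717     -0.2906
  E             0.919      0.6455     0.03965    0.008718
  solve Keq expr → x = -0.2906; check Q = 1.6810e-06
Then change container volume by factor 1.25 (V_new/V_old).
Step 2:
                    L           B           M           D
  I            0.7352      0.5164     0.03172    0.006975
  C          0.001458  9.7228e-04   -0.001458 -4.8614e-04
  E            0.7367      0.5174     0.03027    0.006488
  solve Keq expr → x = -4.8614e-04; check Q = 1.6810e-06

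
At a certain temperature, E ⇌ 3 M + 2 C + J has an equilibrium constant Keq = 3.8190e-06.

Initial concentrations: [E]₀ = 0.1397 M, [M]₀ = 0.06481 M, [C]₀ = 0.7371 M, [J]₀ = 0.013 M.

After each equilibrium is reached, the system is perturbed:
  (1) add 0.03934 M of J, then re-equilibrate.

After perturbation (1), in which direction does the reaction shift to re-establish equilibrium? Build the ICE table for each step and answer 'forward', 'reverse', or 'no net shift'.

Q₀ = 1.3763e-05 vs Keq = 3.8190e-06 ⇒ Q>K, reverse
Step 1:
                    E           M           C           J
  I            0.1397     0.06481      0.7371       0.013
  C          0.004824    -0.01447   -0.009647   -0.004824
  E            0.1445     0.05034      0.7275    0.008176
  solve Keq expr → x = -0.004824; check Q = 3.8190e-06
Then add 0.03934 M of J.
Step 2:
                    E           M           C           J
  I            0.1445     0.05034      0.7275     0.04752
  C          0.006689    -0.02007    -0.01338   -0.006689
  E            0.1512     0.03027      0.7141     0.04083
  solve Keq expr → x = -0.006689; check Q = 3.8190e-06

Direction: reverse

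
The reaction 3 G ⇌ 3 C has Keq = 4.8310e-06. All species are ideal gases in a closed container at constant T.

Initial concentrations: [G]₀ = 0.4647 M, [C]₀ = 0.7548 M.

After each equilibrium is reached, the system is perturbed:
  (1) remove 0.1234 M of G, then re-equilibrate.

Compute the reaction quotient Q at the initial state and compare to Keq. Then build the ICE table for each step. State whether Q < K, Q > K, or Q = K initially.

Q₀ = 4.285; Q > K (proceeds reverse)

Q₀ = 4.285 vs Keq = 4.8310e-06 ⇒ Q>K, reverse
Step 1:
                    G           C
  init         0.4647      0.7548
  Δ            0.7345     -0.7345
  eq            1.199     0.02027
  solve Keq expr → x = -0.2448; check Q = 4.8310e-06
Then remove 0.1234 M of G.
Step 2:
                    G           C
  init          1.076     0.02027
  Δ          0.002051   -0.002051
  eq            1.078     0.01822
  solve Keq expr → x = -6.8379e-04; check Q = 4.8310e-06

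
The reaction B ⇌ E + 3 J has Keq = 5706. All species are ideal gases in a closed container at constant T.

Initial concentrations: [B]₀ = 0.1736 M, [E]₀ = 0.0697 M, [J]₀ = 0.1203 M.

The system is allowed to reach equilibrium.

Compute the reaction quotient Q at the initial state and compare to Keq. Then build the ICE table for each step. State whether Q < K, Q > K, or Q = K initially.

Q₀ = 6.9900e-04; Q < K (proceeds forward)

Q₀ = 6.9900e-04 vs Keq = 5706 ⇒ Q<K, forward
Step 1:
                  B         E         J
  I          0.1736    0.0697    0.1203
  C         -0.1736    0.1736    0.5208
  E       1.1233e-05    0.2433    0.6411
  solve Keq expr → x = 0.1736; check Q = 5706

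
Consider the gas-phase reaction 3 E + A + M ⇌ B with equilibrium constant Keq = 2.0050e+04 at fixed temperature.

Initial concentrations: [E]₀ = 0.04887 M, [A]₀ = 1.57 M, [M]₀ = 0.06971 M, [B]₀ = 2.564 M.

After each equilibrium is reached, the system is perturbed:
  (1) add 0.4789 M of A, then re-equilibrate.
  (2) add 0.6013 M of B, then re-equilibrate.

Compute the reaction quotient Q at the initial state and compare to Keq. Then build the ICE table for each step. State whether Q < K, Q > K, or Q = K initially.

Q₀ = 2.0072e+05 vs Keq = 2.0050e+04 ⇒ Q>K, reverse
Step 1:
                   E          A          M          B
  Initial    0.04887       1.57    0.06971      2.564
  Change      0.0488    0.01627    0.01627   -0.01627
  Equil      0.09767      1.586    0.08598      2.548
  solve Keq expr → x = -0.01627; check Q = 2.0050e+04
Then add 0.4789 M of A.
Step 2:
                   E          A          M          B
  Initial    0.09767      2.065    0.08598      2.548
  Change   -0.007298  -0.002433  -0.002433   0.002433
  Equil      0.09037      2.063    0.08354       2.55
  solve Keq expr → x = 0.002433; check Q = 2.0050e+04
Then add 0.6013 M of B.
Step 3:
                   E          A          M          B
  Initial    0.09037      2.063    0.08354      3.151
  Change    0.005819    0.00194    0.00194   -0.00194
  Equil      0.09619      2.065    0.08548       3.15
  solve Keq expr → x = -0.00194; check Q = 2.0050e+04

Q₀ = 2.0072e+05; Q > K (proceeds reverse)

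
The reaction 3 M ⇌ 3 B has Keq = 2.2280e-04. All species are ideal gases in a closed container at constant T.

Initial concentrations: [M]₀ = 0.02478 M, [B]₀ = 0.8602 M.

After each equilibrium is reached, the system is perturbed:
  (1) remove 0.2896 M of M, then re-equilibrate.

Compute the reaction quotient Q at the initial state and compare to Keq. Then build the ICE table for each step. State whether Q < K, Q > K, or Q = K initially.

Q₀ = 4.1831e+04; Q > K (proceeds reverse)

Q₀ = 4.1831e+04 vs Keq = 2.2280e-04 ⇒ Q>K, reverse
Step 1:
                   M          B
  Initial    0.02478     0.8602
  Change      0.8096    -0.8096
  Equil       0.8344    0.05058
  solve Keq expr → x = -0.2699; check Q = 2.2280e-04
Then remove 0.2896 M of M.
Step 2:
                   M          B
  Initial     0.5448    0.05058
  Change     0.01655   -0.01655
  Equil       0.5613    0.03403
  solve Keq expr → x = -0.005518; check Q = 2.2280e-04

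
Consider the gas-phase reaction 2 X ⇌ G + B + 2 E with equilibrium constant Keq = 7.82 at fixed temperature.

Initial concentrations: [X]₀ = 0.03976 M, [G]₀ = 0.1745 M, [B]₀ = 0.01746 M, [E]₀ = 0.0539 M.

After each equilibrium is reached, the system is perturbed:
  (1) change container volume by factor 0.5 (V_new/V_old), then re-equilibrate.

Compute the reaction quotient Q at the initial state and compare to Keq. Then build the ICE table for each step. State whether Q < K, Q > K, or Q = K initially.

Q₀ = 0.005599 vs Keq = 7.82 ⇒ Q<K, forward
Step 1:
                  X         G         B         E
  Initial   0.03976    0.1745   0.01746    0.0539
  Change   -0.03705   0.01852   0.01852   0.03705
  Equil    0.002711     0.193   0.03598   0.09095
  solve Keq expr → x = 0.01852; check Q = 7.82
Then change container volume by factor 0.5 (V_new/V_old).
Step 2:
                  X         G         B         E
  Initial  0.005421     0.386   0.07197    0.1819
  Change   0.004914 -0.002457 -0.002457 -0.004914
  Equil     0.01033    0.3836   0.06951     0.177
  solve Keq expr → x = -0.002457; check Q = 7.82

Q₀ = 0.005599; Q < K (proceeds forward)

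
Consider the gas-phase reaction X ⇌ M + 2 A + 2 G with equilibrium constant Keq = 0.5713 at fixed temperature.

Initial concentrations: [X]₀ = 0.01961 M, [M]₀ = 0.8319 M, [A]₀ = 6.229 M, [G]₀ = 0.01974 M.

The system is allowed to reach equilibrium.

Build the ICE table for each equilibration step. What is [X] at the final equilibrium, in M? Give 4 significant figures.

Q₀ = 0.6414 vs Keq = 0.5713 ⇒ Q>K, reverse
Step 1:
                   X          M          A          G
  init       0.01961     0.8319      6.229    0.01974
  Δ       4.4576e-04 -4.4576e-04 -8.9152e-04 -8.9152e-04
  eq         0.02006     0.8315      6.228    0.01885
  solve Keq expr → x = -4.4576e-04; check Q = 0.5713

[X]_eq = 0.02006 M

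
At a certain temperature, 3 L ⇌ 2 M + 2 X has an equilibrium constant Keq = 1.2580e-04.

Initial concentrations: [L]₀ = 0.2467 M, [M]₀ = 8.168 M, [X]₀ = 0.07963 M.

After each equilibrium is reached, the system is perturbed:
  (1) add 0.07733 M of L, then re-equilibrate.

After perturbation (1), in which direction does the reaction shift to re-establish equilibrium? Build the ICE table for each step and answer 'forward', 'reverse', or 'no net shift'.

Q₀ = 28.18 vs Keq = 1.2580e-04 ⇒ Q>K, reverse
Step 1:
                    L           M           X
  init         0.2467       8.168     0.07963
  Δ             0.119    -0.07932    -0.07932
  eq           0.3657       8.089  3.0664e-04
  solve Keq expr → x = -0.03966; check Q = 1.2580e-04
Then add 0.07733 M of L.
Step 2:
                    L           M           X
  init          0.443       8.089  3.0664e-04
  Δ       -1.5303e-04  1.0202e-04  1.0202e-04
  eq           0.4429       8.089  4.0866e-04
  solve Keq expr → x = 5.1011e-05; check Q = 1.2580e-04

Direction: forward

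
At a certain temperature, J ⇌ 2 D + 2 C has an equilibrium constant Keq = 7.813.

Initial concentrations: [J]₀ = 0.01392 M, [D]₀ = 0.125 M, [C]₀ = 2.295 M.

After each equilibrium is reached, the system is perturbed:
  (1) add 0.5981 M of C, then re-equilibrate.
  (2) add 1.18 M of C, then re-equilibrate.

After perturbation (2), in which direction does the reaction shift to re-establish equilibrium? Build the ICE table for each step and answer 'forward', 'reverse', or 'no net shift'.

Q₀ = 5.912 vs Keq = 7.813 ⇒ Q<K, forward
Step 1:
                    J           D           C
  Initial     0.01392       0.125       2.295
  Change    -0.002484    0.004967    0.004967
  Equil       0.01144        0.13         2.3
  solve Keq expr → x = 0.002484; check Q = 7.813
Then add 0.5981 M of C.
Step 2:
                    J           D           C
  Initial     0.01144        0.13       2.898
  Change     0.004303   -0.008605   -0.008605
  Equil       0.01574      0.1214       2.889
  solve Keq expr → x = -0.004303; check Q = 7.813
Then add 1.18 M of C.
Step 3:
                    J           D           C
  Initial     0.01574      0.1214       4.069
  Change     0.007794    -0.01559    -0.01559
  Equil       0.02353      0.1058       4.054
  solve Keq expr → x = -0.007794; check Q = 7.813

Direction: reverse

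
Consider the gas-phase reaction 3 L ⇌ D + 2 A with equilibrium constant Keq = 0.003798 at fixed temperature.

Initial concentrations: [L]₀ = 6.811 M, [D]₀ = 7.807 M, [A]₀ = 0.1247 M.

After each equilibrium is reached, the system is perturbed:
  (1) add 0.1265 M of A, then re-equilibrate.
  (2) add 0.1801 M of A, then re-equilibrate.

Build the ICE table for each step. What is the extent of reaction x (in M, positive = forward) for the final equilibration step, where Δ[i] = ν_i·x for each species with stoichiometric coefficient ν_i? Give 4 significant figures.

Q₀ = 3.8422e-04 vs Keq = 0.003798 ⇒ Q<K, forward
Step 1:
                   L          D          A
  Initial      6.811      7.807     0.1247
  Change      -0.352     0.1173     0.2347
  Equil        6.459      7.924     0.3594
  solve Keq expr → x = 0.1173; check Q = 0.003798
Then add 0.1265 M of A.
Step 2:
                   L          D          A
  Initial      6.459      7.924     0.4859
  Change      0.1668   -0.05559    -0.1112
  Equil        6.626      7.869     0.3747
  solve Keq expr → x = -0.05559; check Q = 0.003798
Then add 0.1801 M of A.
Step 3:
                   L          D          A
  Initial      6.626      7.869     0.5548
  Change      0.2368   -0.07892    -0.1578
  Equil        6.863       7.79      0.397
  solve Keq expr → x = -0.07892; check Q = 0.003798

x = -0.07892 M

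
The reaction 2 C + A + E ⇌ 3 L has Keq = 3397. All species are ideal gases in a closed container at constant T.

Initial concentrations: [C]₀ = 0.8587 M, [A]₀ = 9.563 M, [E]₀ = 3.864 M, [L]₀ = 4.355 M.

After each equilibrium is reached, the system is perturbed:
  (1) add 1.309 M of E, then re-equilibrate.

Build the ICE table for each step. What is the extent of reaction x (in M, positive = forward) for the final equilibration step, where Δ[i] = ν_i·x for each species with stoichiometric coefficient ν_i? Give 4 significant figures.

x = 0.002938 M

Q₀ = 3.031 vs Keq = 3397 ⇒ Q<K, forward
Step 1:
                   C          A          E          L
  I           0.8587      9.563      3.864      4.355
  C          -0.8185    -0.4092    -0.4092      1.228
  E          0.04024      9.154      3.455      5.583
  solve Keq expr → x = 0.4092; check Q = 3397
Then add 1.309 M of E.
Step 2:
                   C          A          E          L
  I          0.04024      9.154      4.764      5.583
  C        -0.005875  -0.002938  -0.002938   0.008813
  E          0.03437      9.151      4.761      5.591
  solve Keq expr → x = 0.002938; check Q = 3397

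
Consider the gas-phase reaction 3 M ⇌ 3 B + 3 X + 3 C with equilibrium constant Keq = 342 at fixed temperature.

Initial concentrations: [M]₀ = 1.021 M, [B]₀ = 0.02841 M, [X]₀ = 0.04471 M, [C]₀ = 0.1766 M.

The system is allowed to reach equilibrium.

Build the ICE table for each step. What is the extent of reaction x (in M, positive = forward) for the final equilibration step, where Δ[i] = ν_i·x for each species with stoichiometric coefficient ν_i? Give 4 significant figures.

Q₀ = 1.0605e-11 vs Keq = 342 ⇒ Q<K, forward
Step 1:
                   M          B          X          C
  init         1.021    0.02841    0.04471     0.1766
  Δ            -0.89       0.89       0.89       0.89
  eq           0.131     0.9185     0.9348      1.067
  solve Keq expr → x = 0.2967; check Q = 342

x = 0.2967 M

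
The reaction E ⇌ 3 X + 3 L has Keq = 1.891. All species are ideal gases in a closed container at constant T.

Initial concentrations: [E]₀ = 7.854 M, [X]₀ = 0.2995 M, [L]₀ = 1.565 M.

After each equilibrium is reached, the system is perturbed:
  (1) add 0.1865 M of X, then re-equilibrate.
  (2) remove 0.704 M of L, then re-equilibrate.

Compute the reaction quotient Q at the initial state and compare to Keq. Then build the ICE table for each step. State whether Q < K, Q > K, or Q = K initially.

Q₀ = 0.01311; Q < K (proceeds forward)

Q₀ = 0.01311 vs Keq = 1.891 ⇒ Q<K, forward
Step 1:
                   E          X          L
  I            7.854     0.2995      1.565
  C          -0.2502     0.7506     0.7506
  E            7.604       1.05      2.316
  solve Keq expr → x = 0.2502; check Q = 1.891
Then add 0.1865 M of X.
Step 2:
                   E          X          L
  I            7.604      1.237      2.316
  C          0.04157    -0.1247    -0.1247
  E            7.645      1.112      2.191
  solve Keq expr → x = -0.04157; check Q = 1.891
Then remove 0.704 M of L.
Step 3:
                   E          X          L
  I            7.645      1.112      1.487
  C         -0.08985     0.2696     0.2696
  E            7.556      1.381      1.756
  solve Keq expr → x = 0.08985; check Q = 1.891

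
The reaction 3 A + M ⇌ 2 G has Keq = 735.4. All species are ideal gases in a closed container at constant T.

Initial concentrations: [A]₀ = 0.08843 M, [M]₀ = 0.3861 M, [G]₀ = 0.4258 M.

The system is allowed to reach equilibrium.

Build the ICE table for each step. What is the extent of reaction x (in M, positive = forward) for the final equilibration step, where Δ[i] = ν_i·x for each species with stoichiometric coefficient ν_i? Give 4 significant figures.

Q₀ = 679.1 vs Keq = 735.4 ⇒ Q<K, forward
Step 1:
                    A           M           G
  Initial     0.08843      0.3861      0.4258
  Change     -0.00208 -6.9322e-04    0.001386
  Equil       0.08635      0.3854      0.4272
  solve Keq expr → x = 6.9322e-04; check Q = 735.4

x = 6.9322e-04 M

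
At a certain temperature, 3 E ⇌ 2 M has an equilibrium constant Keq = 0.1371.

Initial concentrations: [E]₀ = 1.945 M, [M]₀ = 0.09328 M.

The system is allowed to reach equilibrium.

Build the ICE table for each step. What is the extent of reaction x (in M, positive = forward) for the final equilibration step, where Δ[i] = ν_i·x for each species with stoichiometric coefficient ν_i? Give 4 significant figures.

x = 0.2216 M

Q₀ = 0.001183 vs Keq = 0.1371 ⇒ Q<K, forward
Step 1:
                   E          M
  init         1.945    0.09328
  Δ          -0.6647     0.4431
  eq            1.28     0.5364
  solve Keq expr → x = 0.2216; check Q = 0.1371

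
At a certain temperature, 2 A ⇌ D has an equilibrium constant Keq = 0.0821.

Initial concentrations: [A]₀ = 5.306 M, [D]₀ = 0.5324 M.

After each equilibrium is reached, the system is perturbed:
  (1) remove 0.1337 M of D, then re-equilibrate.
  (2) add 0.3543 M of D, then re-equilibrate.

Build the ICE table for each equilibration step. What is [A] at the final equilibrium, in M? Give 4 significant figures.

Q₀ = 0.01891 vs Keq = 0.0821 ⇒ Q<K, forward
Step 1:
                    A           D
  Initial       5.306      0.5324
  Change       -1.418      0.7089
  Equil         3.888       1.241
  solve Keq expr → x = 0.7089; check Q = 0.0821
Then remove 0.1337 M of D.
Step 2:
                    A           D
  Initial       3.888       1.108
  Change      -0.1185     0.05923
  Equil          3.77       1.167
  solve Keq expr → x = 0.05923; check Q = 0.0821
Then add 0.3543 M of D.
Step 3:
                    A           D
  Initial        3.77       1.521
  Change       0.3096     -0.1548
  Equil         4.079       1.366
  solve Keq expr → x = -0.1548; check Q = 0.0821

[A]_eq = 4.079 M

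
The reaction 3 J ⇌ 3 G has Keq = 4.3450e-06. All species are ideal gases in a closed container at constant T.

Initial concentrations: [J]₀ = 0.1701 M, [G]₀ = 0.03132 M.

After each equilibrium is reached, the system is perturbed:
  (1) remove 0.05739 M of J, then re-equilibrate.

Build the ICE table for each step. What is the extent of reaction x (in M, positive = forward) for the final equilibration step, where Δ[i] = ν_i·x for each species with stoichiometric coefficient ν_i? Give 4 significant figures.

x = -3.0715e-04 M

Q₀ = 0.006242 vs Keq = 4.3450e-06 ⇒ Q>K, reverse
Step 1:
                   J          G
  Initial     0.1701    0.03132
  Change     0.02809   -0.02809
  Equil       0.1982   0.003234
  solve Keq expr → x = -0.009362; check Q = 4.3450e-06
Then remove 0.05739 M of J.
Step 2:
                   J          G
  Initial     0.1408   0.003234
  Change  9.2145e-04 -9.2145e-04
  Equil       0.1417   0.002313
  solve Keq expr → x = -3.0715e-04; check Q = 4.3450e-06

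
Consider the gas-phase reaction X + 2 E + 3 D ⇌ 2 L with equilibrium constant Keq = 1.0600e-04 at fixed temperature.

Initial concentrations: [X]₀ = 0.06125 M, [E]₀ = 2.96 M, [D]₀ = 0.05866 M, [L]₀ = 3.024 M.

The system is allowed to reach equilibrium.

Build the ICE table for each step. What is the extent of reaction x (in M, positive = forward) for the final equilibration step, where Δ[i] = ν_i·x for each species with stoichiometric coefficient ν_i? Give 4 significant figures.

x = -1.266 M

Q₀ = 8.4420e+04 vs Keq = 1.0600e-04 ⇒ Q>K, reverse
Step 1:
                    X           E           D           L
  init        0.06125        2.96     0.05866       3.024
  Δ             1.266       2.531       3.797      -2.531
  eq            1.327       5.491       3.855      0.4929
  solve Keq expr → x = -1.266; check Q = 1.0600e-04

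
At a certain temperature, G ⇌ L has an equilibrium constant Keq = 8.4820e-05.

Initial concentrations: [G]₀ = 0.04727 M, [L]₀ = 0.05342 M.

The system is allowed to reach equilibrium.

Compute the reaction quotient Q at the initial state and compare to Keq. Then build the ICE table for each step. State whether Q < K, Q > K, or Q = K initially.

Q₀ = 1.13 vs Keq = 8.4820e-05 ⇒ Q>K, reverse
Step 1:
                    G           L
  init        0.04727     0.05342
  Δ           0.05341    -0.05341
  eq           0.1007  8.5398e-06
  solve Keq expr → x = -0.05341; check Q = 8.4820e-05

Q₀ = 1.13; Q > K (proceeds reverse)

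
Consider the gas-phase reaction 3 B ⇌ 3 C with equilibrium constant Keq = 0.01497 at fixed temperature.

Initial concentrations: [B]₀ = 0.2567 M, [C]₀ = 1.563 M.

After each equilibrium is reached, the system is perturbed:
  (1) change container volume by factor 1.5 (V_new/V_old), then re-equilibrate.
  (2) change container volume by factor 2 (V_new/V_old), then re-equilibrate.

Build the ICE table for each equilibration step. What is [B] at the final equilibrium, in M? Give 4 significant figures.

Q₀ = 225.7 vs Keq = 0.01497 ⇒ Q>K, reverse
Step 1:
                   B          C
  Initial     0.2567      1.563
  Change       1.203     -1.203
  Equil         1.46     0.3598
  solve Keq expr → x = -0.4011; check Q = 0.01497
Then change container volume by factor 1.5 (V_new/V_old).
Step 2:
                   B          C
  Initial     0.9733     0.2399
  Change           0          0
  Equil       0.9733     0.2399
  solve Keq expr → x = 0; check Q = 0.01497
Then change container volume by factor 2 (V_new/V_old).
Step 3:
                   B          C
  Initial     0.4866     0.1199
  Change           0          0
  Equil       0.4866     0.1199
  solve Keq expr → x = 0; check Q = 0.01497

[B]_eq = 0.4866 M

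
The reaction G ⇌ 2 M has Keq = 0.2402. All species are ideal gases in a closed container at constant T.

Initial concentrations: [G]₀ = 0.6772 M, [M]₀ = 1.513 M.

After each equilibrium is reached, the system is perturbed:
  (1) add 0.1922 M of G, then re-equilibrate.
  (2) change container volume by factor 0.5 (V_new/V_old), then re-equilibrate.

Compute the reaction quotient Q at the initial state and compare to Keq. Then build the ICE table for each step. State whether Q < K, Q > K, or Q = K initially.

Q₀ = 3.38; Q > K (proceeds reverse)

Q₀ = 3.38 vs Keq = 0.2402 ⇒ Q>K, reverse
Step 1:
                   G          M
  init        0.6772      1.513
  Δ           0.4916    -0.9832
  eq           1.169     0.5298
  solve Keq expr → x = -0.4916; check Q = 0.2402
Then add 0.1922 M of G.
Step 2:
                   G          M
  init         1.361     0.5298
  Δ         -0.01896    0.03791
  eq           1.342     0.5678
  solve Keq expr → x = 0.01896; check Q = 0.2402
Then change container volume by factor 0.5 (V_new/V_old).
Step 3:
                   G          M
  init         2.684      1.136
  Δ           0.1549    -0.3097
  eq           2.839     0.8258
  solve Keq expr → x = -0.1549; check Q = 0.2402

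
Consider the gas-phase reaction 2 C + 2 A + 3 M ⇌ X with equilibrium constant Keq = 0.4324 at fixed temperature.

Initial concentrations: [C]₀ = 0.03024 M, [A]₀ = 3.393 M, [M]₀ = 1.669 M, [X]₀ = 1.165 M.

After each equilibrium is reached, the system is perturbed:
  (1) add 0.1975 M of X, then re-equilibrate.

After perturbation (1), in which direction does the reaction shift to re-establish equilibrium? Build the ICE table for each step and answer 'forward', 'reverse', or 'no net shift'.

Q₀ = 23.8 vs Keq = 0.4324 ⇒ Q>K, reverse
Step 1:
                    C           A           M           X
  init        0.03024       3.393       1.669       1.165
  Δ            0.1436      0.1436      0.2154    -0.07179
  eq           0.1738       3.537       1.884       1.093
  solve Keq expr → x = -0.07179; check Q = 0.4324
Then add 0.1975 M of X.
Step 2:
                    C           A           M           X
  init         0.1738       3.537       1.884       1.291
  Δ           0.01147     0.01147     0.01721   -0.005737
  eq           0.1853       3.548       1.902       1.285
  solve Keq expr → x = -0.005737; check Q = 0.4324

Direction: reverse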